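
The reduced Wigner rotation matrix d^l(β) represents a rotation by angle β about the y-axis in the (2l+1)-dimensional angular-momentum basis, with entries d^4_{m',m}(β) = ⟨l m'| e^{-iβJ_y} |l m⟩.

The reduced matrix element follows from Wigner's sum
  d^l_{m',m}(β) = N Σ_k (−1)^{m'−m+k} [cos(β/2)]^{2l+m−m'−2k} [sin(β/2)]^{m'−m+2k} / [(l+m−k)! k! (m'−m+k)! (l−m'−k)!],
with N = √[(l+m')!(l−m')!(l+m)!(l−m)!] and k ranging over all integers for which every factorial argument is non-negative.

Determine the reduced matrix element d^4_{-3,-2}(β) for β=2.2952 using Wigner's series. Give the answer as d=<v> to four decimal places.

d=-0.0927

d^4_{-3,-2}(β=2.2952) via Wigner's sum:
c=cos(2.2952/2)=0.410677, s=sin(2.2952/2)=0.911781; N=√[1·5040·2·720]=2693.993318
Admissible k: 1..2 (factorial args all ≥0)
  k=1: (−1)^0·2693.9933/(720)·0.4107^7·0.9118^1 = +0.006721
  k=2: (−1)^1·2693.9933/(240)·0.4107^5·0.9118^3 = -0.099394
d^4_{-3,-2}(2.2952) = +0.006721 -0.099394 = -0.092672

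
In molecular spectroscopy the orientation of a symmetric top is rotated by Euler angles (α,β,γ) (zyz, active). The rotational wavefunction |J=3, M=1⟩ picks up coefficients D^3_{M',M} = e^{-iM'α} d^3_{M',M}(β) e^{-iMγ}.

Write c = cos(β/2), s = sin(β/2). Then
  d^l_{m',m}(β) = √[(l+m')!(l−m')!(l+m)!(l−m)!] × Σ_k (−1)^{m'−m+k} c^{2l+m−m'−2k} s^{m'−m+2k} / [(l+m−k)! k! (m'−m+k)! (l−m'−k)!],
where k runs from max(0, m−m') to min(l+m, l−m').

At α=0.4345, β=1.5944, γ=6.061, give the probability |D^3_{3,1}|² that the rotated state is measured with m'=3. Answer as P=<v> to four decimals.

P=0.2232

D^3_{3,1}(0.4345,1.5944,6.061) = e^{-i·3·0.4345}·d^3_{3,1}(1.5944)·e^{-i·1·6.061}. Compute d first:
With c≡cos(β/2)=0.698713 and s≡sin(β/2)=0.715403, N=[720·1·24·2]^{1/2}=185.903201
k∈{0} keeps every argument non-negative
  k=0: (−1)^2·185.9032/(48)·0.6987^4·0.7154^2 = +0.472434
d^3_{3,1}(1.5944) = +0.472434
|D^3_{3,1}|² = |d^3_{3,1}(β)|² = (+0.472434)² = 0.223194 (the z-rotation phases have unit modulus)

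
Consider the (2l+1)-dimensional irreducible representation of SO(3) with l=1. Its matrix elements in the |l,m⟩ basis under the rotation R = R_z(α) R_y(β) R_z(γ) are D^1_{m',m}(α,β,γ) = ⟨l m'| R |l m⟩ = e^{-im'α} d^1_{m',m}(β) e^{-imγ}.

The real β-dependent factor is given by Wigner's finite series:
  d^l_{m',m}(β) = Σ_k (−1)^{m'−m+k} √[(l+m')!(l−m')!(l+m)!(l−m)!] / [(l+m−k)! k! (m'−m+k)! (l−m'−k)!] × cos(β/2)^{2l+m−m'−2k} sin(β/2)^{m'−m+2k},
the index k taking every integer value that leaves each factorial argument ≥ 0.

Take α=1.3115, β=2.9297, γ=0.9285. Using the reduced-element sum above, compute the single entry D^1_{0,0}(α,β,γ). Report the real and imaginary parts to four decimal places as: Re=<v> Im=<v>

First d^1_{0,0}(β=2.9297), then the phase factors e^{-i(0)α} and e^{-i(0)γ}:
Half-angle: c=0.105748, s=0.994393. N=√(1·1·1·1)=1.000000
k∈{0,1} keeps every argument non-negative
  k=0: (−1)^0·1.0000/(1)·0.1057^2·0.9944^0 = +0.011183
  k=1: (−1)^1·1.0000/(1)·0.1057^0·0.9944^2 = -0.988817
d^1_{0,0}(2.9297) = +0.011183 -0.988817 = -0.977635
D = (+1.000000+0.000000i)·(-0.977635)·(+1.000000+0.000000i) = -0.977635+0.000000i

Re=-0.9776 Im=0.0000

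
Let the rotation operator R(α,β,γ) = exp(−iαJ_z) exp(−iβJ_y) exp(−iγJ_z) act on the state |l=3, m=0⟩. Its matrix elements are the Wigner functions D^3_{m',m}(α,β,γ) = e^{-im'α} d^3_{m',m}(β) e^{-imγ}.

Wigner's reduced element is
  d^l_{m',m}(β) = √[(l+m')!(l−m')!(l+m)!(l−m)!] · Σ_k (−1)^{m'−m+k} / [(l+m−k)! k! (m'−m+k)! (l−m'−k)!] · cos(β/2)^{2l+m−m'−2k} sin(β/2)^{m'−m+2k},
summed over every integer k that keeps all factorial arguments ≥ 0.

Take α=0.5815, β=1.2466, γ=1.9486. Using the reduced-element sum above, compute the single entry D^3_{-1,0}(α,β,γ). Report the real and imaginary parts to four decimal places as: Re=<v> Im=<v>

Re=-0.1690 Im=-0.1111

First d^3_{-1,0}(β=1.2466), then the phase factors e^{-i(-1)α} and e^{-i(0)γ}:
With c≡cos(β/2)=0.811957 and s≡sin(β/2)=0.583718, N=[2·24·6·6]^{1/2}=41.569219
The bounds max(0,m−m')=1 and min(l+m,l−m')=3 give 3 terms
  k=1: (−1)^0·41.5692/(12)·0.8120^5·0.5837^1 = +0.713605
  k=2: (−1)^1·41.5692/(4)·0.8120^3·0.5837^3 = -1.106418
  k=3: (−1)^2·41.5692/(12)·0.8120^1·0.5837^5 = +0.190607
d^3_{-1,0}(1.2466) = +0.713605 -1.106418 +0.190607 = -0.202206
D = (+0.835640+0.549278i)·(-0.202206)·(+1.000000+0.000000i) = -0.168972-0.111068i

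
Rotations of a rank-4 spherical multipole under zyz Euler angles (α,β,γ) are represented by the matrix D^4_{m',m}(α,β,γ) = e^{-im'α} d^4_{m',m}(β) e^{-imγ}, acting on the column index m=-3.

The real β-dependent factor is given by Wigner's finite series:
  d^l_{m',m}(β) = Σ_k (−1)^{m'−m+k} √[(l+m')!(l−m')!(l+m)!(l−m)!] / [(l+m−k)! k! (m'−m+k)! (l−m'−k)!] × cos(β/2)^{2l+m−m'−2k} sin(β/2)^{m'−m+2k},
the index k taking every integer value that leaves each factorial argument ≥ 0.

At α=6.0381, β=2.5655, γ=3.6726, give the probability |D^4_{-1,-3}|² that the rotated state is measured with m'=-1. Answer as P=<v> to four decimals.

D^4_{-1,-3}(6.0381,2.5655,3.6726) = e^{-i·-1·6.0381}·d^4_{-1,-3}(2.5655)·e^{-i·-3·3.6726}. Compute d first:
c=cos(2.5655/2)=0.284080, s=sin(2.5655/2)=0.958801; N=√[6·120·1·5040]=1904.940944
Admissible k: 0..1 (factorial args all ≥0)
  k=0: (−1)^2·1904.9409/(240)·0.2841^6·0.9588^2 = +0.003835
  k=1: (−1)^3·1904.9409/(144)·0.2841^4·0.9588^4 = -0.072810
d^4_{-1,-3}(2.5655) = +0.003835 -0.072810 = -0.068975
|D^4_{-1,-3}|² = |d^4_{-1,-3}(β)|² = (-0.068975)² = 0.004758 (the z-rotation phases have unit modulus)

P=0.0048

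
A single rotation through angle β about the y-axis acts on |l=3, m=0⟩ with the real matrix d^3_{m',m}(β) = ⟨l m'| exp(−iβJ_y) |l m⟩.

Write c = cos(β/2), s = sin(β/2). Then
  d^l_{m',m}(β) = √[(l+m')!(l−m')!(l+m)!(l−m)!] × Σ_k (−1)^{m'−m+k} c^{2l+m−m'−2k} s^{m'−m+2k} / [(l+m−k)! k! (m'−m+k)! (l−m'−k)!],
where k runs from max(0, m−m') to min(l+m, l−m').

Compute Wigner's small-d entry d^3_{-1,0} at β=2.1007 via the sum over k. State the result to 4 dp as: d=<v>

d=0.1036

d^3_{-1,0}(β=2.1007) via Wigner's sum:
Half-angle: c=0.497267, s=0.867597. N=√(2·24·6·6)=41.569219
k∈{1,2,3} keeps every argument non-negative
  k=1: (−1)^0·41.5692/(12)·0.4973^5·0.8676^1 = +0.091382
  k=2: (−1)^1·41.5692/(4)·0.4973^3·0.8676^3 = -0.834520
  k=3: (−1)^2·41.5692/(12)·0.4973^1·0.8676^5 = +0.846782
d^3_{-1,0}(2.1007) = +0.091382 -0.834520 +0.846782 = +0.103644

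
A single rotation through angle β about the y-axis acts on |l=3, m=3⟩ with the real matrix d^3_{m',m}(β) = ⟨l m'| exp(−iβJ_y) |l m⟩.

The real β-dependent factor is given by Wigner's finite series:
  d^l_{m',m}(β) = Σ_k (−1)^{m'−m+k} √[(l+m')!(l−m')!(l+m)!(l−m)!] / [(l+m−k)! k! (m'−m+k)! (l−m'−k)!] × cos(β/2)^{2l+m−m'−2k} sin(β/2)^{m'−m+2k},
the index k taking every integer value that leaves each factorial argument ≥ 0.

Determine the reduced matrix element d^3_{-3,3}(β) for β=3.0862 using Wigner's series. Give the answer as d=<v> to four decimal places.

d^3_{-3,3}(β=3.0862) via Wigner's sum:
c=cos(3.0862/2)=0.027693, s=sin(3.0862/2)=0.999616; N=√[1·720·720·1]=720.000000
The bounds max(0,m−m')=6 and min(l+m,l−m')=6 give 1 term
  k=6: (−1)^0·720.0000/(720)·0.0277^0·0.9996^6 = +0.997701
d^3_{-3,3}(3.0862) = +0.997701

d=0.9977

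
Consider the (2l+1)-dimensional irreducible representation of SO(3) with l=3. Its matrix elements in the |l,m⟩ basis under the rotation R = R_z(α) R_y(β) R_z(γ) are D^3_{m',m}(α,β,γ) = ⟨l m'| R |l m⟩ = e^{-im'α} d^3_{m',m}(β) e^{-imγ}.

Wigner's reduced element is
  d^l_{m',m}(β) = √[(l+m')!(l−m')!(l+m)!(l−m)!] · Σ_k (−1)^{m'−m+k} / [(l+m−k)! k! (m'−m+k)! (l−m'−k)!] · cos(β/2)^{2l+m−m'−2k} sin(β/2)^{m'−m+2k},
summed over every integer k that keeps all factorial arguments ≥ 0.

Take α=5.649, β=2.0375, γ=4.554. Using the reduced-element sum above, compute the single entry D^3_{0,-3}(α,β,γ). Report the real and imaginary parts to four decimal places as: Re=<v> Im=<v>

Re=-0.1822 Im=-0.3541

Split into d^3_{0,-3}(β=2.0375) × two z-phases.
c=cos(2.0375/2)=0.524431, s=sin(2.0375/2)=0.851453; N=√[6·6·1·720]=160.996894
k∈{0} keeps every argument non-negative
  k=0: (−1)^3·160.9969/(36)·0.5244^3·0.8515^3 = -0.398164
d^3_{0,-3}(2.0375) = -0.398164
Attach z-rotation phases: D = e^{-i(0)(5.649)}·(-0.398164)·e^{-i(-3)(4.554)} = -0.182155-0.354054i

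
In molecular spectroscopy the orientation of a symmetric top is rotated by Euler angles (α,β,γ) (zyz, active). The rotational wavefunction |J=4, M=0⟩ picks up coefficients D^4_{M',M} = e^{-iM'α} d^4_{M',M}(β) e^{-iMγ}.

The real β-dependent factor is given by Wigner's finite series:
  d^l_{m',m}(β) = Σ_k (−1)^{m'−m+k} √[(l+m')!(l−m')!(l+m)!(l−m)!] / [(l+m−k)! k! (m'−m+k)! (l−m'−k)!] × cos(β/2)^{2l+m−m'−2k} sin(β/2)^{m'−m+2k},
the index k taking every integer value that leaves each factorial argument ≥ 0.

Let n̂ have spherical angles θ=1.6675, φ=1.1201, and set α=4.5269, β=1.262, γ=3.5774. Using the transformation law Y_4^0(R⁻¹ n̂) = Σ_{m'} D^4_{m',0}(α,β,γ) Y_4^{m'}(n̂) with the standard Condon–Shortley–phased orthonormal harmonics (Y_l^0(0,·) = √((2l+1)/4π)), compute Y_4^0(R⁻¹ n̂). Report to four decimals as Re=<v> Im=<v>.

Need the full column D^4_{m',0} for m'=−4..4 at α=4.5269, β=1.262, γ=3.5774.
cos(β/2)=0.807438, sin(β/2)=0.589952
d^4_{-4,0}: single k=4 term ⇒ +0.430778;  D = +0.317547-0.291090i
d^4_{-3,0}: k∈[3..4] ⇒ +0.833798 -0.445120 = +0.388679;  D = +0.205296+0.330037i
d^4_{-2,0}: k∈[2..4] ⇒ +0.914977 -1.302551 +0.260761 = -0.126813;  D = +0.118187-0.045973i
d^4_{-1,0}: k∈[1..4] ⇒ +0.590332 -1.890877 +1.009436 -0.089814 = -0.380922;  D = +0.070252+0.374388i
d^4_{0,0}: k∈[0..4] ⇒ +0.180665 -1.543153 +1.853563 -0.439785 +0.014674 = +0.065963;  D = +0.065963+0.000000i
d^4_{1,0}: k∈[0..3] ⇒ -0.590332 +1.890877 -1.009436 +0.089814 = +0.380922;  D = -0.070252+0.374388i
d^4_{2,0}: k∈[0..2] ⇒ +0.914977 -1.302551 +0.260761 = -0.126813;  D = +0.118187+0.045973i
d^4_{3,0}: k∈[0..1] ⇒ -0.833798 +0.445120 = -0.388679;  D = -0.205296+0.330037i
d^4_{4,0}: single k=0 term ⇒ +0.430778;  D = +0.317547+0.291090i
Y_4^{m'}(θ=1.6675,φ=1.1201) and Σ D·Y over m':
  (+0.3175-0.2911i)·(-0.0999+0.4227i)  (+0.2053+0.3300i)·(+0.1163-0.0259i)  (+0.1182-0.0460i)·(+0.1922+0.2429i)  (+0.0703+0.3744i)·(+0.0581-0.1201i)  (+0.0660+0.0000i)·(+0.2881+0.0000i)  (-0.0703+0.3744i)·(-0.0581-0.1201i)  (+0.1182+0.0460i)·(+0.1922-0.2429i)  (-0.2053+0.3300i)·(-0.1163-0.0259i)  (+0.3175+0.2911i)·(-0.0999-0.4227i)
Y_4^0(R⁻¹ n̂) = +0.432363+0.000000i

Re=0.4324 Im=0.0000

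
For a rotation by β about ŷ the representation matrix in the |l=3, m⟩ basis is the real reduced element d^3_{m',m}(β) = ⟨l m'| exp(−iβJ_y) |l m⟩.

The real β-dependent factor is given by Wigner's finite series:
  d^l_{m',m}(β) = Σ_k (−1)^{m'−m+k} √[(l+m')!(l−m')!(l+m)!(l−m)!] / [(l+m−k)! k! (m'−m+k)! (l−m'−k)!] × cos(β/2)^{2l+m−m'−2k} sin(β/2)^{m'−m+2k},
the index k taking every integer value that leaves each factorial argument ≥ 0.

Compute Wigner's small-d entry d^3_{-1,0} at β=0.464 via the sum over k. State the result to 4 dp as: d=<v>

d=0.5811

d^3_{-1,0}(β=0.464) via Wigner's sum:
With c≡cos(β/2)=0.973208 and s≡sin(β/2)=0.229924, N=[2·24·6·6]^{1/2}=41.569219
k∈{1,2,3} keeps every argument non-negative
  k=1: (−1)^0·41.5692/(12)·0.9732^5·0.2299^1 = +0.695353
  k=2: (−1)^1·41.5692/(4)·0.9732^3·0.2299^3 = -0.116435
  k=3: (−1)^2·41.5692/(12)·0.9732^1·0.2299^5 = +0.002166
d^3_{-1,0}(0.464) = +0.695353 -0.116435 +0.002166 = +0.581084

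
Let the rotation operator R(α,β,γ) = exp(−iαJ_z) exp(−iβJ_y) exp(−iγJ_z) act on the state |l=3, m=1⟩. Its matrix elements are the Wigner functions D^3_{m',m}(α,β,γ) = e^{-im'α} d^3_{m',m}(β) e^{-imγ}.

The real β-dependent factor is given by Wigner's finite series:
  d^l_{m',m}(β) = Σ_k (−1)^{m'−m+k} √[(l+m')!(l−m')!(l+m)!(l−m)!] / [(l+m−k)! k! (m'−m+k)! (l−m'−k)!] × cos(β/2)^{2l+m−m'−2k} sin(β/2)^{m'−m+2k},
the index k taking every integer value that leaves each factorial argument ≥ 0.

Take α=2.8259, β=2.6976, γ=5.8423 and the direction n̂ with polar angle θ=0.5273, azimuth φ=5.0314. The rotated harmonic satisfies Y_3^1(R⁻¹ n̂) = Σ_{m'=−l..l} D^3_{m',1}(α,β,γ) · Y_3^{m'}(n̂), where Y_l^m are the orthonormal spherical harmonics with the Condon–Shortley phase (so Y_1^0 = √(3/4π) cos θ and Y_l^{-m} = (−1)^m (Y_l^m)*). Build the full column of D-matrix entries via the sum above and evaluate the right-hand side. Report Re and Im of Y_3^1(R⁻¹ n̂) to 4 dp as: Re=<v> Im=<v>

Need the full column D^3_{m',1} for m'=−3..3 at α=2.8259, β=2.6976, γ=5.8423.
cos(β/2)=0.220177, sin(β/2)=0.975460
d^3_{-3,1}: single k=4 term ⇒ +0.169992;  D = -0.148675+0.082421i
d^3_{-2,1}: k∈[3..4] ⇒ +0.062658 -0.614922 = -0.552264;  D = -0.542273+0.104571i
d^3_{-1,1}: k∈[2..4] ⇒ +0.013417 -0.351134 +0.861502 = +0.523785;  D = -0.519686-0.065403i
d^3_{0,1}: k∈[1..3] ⇒ +0.001748 -0.102958 +0.673613 = +0.572404;  D = +0.517667+0.244268i
d^3_{1,1}: k∈[0..2] ⇒ +0.000114 -0.017890 +0.263351 = +0.245575;  D = -0.178579-0.168572i
d^3_{2,1}: k∈[0..1] ⇒ -0.001596 +0.062658 = +0.061062;  D = +0.029196+0.053630i
d^3_{3,1}: single k=0 term ⇒ +0.008661;  D = -0.001575-0.008516i
Y_3^{m'}(θ=0.5273,φ=5.0314) and Σ D·Y over m':
  (-0.1487+0.0824i)·(-0.0435-0.0306i)  (-0.5423+0.1046i)·(-0.1796+0.1332i)  (-0.5197-0.0654i)·(+0.1394+0.4222i)  (+0.5177+0.2443i)·(+0.2367+0.0000i)  (-0.1786-0.1686i)·(-0.1394+0.4222i)  (+0.0292+0.0536i)·(-0.1796-0.1332i)  (-0.0016-0.0085i)·(+0.0435-0.0306i)
Y_3^1(R⁻¹ n̂) = +0.267776-0.326476i

Re=0.2678 Im=-0.3265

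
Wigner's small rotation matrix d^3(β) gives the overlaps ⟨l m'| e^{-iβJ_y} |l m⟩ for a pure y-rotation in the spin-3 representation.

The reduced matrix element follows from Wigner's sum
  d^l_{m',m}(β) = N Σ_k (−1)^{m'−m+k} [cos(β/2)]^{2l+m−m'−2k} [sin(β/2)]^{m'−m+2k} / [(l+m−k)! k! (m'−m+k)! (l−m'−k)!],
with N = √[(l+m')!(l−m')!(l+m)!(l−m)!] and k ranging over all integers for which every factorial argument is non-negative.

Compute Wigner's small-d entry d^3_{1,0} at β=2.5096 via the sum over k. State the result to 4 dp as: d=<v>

d=-0.5769

d^3_{1,0}(β=2.5096) via Wigner's sum:
With c≡cos(β/2)=0.310764 and s≡sin(β/2)=0.950487, N=[24·2·6·6]^{1/2}=41.569219
The bounds max(0,m−m')=0 and min(l+m,l−m')=2 give 3 terms
  k=0: (−1)^1·41.5692/(12)·0.3108^5·0.9505^1 = -0.009543
  k=1: (−1)^2·41.5692/(4)·0.3108^3·0.9505^3 = +0.267819
  k=2: (−1)^3·41.5692/(12)·0.3108^1·0.9505^5 = -0.835126
d^3_{1,0}(2.5096) = -0.009543 +0.267819 -0.835126 = -0.576851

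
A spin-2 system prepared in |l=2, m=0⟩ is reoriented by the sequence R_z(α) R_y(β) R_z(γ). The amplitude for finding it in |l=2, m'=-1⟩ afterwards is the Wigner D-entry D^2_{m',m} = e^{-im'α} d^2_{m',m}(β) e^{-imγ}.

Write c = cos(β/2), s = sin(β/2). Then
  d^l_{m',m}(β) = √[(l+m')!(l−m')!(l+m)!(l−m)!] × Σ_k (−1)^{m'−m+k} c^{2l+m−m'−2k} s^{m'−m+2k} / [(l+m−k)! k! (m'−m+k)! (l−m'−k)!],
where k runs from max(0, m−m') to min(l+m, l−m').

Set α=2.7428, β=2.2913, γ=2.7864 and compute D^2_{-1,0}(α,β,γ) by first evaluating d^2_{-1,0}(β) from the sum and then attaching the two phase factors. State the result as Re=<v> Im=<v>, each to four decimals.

Re=0.5596 Im=-0.2358

First d^2_{-1,0}(β=2.2913), then the phase factors e^{-i(-1)α} and e^{-i(0)γ}:
c=cos(2.2913/2)=0.412454, s=sin(2.2913/2)=0.910978; N=√[1·6·2·2]=4.898979
The bounds max(0,m−m')=1 and min(l+m,l−m')=2 give 2 terms
  k=1: (−1)^0·4.8990/(2)·0.4125^3·0.9110^1 = +0.156571
  k=2: (−1)^1·4.8990/(2)·0.4125^1·0.9110^3 = -0.763793
d^2_{-1,0}(2.2913) = +0.156571 -0.763793 = -0.607222
D = (-0.921530+0.388306i)·(-0.607222)·(+1.000000+0.000000i) = +0.559574-0.235788i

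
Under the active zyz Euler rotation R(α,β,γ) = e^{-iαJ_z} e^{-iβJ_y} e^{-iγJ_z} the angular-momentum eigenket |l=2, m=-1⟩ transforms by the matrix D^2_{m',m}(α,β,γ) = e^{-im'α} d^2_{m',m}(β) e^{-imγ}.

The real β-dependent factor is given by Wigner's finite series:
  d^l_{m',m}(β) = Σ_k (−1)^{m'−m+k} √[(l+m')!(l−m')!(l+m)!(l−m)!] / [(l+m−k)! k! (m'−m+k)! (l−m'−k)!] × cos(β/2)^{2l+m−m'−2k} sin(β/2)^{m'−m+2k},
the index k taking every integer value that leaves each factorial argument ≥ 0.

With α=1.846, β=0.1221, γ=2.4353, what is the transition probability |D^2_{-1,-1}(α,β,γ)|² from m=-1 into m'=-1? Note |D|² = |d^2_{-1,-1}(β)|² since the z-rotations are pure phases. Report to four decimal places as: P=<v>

P=0.9632

Split into d^2_{-1,-1}(β=0.1221) × two z-phases.
With c≡cos(β/2)=0.998137 and s≡sin(β/2)=0.061012, N=[1·6·1·6]^{1/2}=6.000000
Admissible k: 0..1 (factorial args all ≥0)
  k=0: (−1)^0·6.0000/(6)·0.9981^4·0.0610^0 = +0.992569
  k=1: (−1)^1·6.0000/(2)·0.9981^2·0.0610^2 = -0.011126
d^2_{-1,-1}(0.1221) = +0.992569 -0.011126 = +0.981443
|D^2_{-1,-1}|² = |d^2_{-1,-1}(β)|² = (+0.981443)² = 0.963230 (the z-rotation phases have unit modulus)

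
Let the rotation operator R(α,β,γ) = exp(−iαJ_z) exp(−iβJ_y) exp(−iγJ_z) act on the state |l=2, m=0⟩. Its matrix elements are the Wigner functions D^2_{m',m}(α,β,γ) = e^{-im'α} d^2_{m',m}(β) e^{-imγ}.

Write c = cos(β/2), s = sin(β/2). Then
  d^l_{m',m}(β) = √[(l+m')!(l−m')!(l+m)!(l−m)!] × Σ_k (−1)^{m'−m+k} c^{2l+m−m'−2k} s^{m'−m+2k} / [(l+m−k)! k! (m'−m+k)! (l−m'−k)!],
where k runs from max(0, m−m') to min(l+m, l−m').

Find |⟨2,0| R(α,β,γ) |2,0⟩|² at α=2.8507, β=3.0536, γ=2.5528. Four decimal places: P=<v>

Split into d^2_{0,0}(β=3.0536) × two z-phases.
With c≡cos(β/2)=0.043982 and s≡sin(β/2)=0.999032, N=[2·2·2·2]^{1/2}=4.000000
The bounds max(0,m−m')=0 and min(l+m,l−m')=2 give 3 terms
  k=0: (−1)^0·4.0000/(4)·0.0440^4·0.9990^0 = +0.000004
  k=1: (−1)^1·4.0000/(1)·0.0440^2·0.9990^2 = -0.007723
  k=2: (−1)^2·4.0000/(4)·0.0440^0·0.9990^4 = +0.996135
d^2_{0,0}(3.0536) = +0.000004 -0.007723 +0.996135 = +0.988416
|D^2_{0,0}|² = |d^2_{0,0}(β)|² = (+0.988416)² = 0.976966 (the z-rotation phases have unit modulus)

P=0.9770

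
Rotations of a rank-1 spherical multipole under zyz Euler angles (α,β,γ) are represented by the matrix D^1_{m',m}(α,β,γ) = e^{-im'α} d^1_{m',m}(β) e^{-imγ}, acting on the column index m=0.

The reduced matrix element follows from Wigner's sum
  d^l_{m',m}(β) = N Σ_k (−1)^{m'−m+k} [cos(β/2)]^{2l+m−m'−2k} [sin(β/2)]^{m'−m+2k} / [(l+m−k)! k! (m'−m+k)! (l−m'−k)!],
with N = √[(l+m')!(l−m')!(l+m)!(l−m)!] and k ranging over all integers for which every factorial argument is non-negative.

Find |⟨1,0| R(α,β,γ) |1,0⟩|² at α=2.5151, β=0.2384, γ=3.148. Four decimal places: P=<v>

Split into d^1_{0,0}(β=0.2384) × two z-phases.
With c≡cos(β/2)=0.992904 and s≡sin(β/2)=0.118918, N=[1·1·1·1]^{1/2}=1.000000
k∈{0,1} keeps every argument non-negative
  k=0: (−1)^0·1.0000/(1)·0.9929^2·0.1189^0 = +0.985859
  k=1: (−1)^1·1.0000/(1)·0.9929^0·0.1189^2 = -0.014141
d^1_{0,0}(0.2384) = +0.985859 -0.014141 = +0.971717
|D^1_{0,0}|² = |d^1_{0,0}(β)|² = (+0.971717)² = 0.944234 (the z-rotation phases have unit modulus)

P=0.9442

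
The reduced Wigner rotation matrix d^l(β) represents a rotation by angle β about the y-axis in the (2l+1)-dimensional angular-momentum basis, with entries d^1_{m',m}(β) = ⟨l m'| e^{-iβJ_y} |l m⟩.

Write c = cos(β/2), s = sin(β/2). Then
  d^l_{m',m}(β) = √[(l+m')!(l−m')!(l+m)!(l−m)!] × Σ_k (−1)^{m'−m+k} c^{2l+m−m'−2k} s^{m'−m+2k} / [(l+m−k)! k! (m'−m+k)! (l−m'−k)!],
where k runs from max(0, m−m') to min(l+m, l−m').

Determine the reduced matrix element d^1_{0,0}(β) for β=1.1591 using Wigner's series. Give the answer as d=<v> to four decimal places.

d^1_{0,0}(β=1.1591) via Wigner's sum:
With c≡cos(β/2)=0.836709 and s≡sin(β/2)=0.547647, N=[1·1·1·1]^{1/2}=1.000000
k∈{0,1} keeps every argument non-negative
  k=0: (−1)^0·1.0000/(1)·0.8367^2·0.5476^0 = +0.700082
  k=1: (−1)^1·1.0000/(1)·0.8367^0·0.5476^2 = -0.299918
d^1_{0,0}(1.1591) = +0.700082 -0.299918 = +0.400164

d=0.4002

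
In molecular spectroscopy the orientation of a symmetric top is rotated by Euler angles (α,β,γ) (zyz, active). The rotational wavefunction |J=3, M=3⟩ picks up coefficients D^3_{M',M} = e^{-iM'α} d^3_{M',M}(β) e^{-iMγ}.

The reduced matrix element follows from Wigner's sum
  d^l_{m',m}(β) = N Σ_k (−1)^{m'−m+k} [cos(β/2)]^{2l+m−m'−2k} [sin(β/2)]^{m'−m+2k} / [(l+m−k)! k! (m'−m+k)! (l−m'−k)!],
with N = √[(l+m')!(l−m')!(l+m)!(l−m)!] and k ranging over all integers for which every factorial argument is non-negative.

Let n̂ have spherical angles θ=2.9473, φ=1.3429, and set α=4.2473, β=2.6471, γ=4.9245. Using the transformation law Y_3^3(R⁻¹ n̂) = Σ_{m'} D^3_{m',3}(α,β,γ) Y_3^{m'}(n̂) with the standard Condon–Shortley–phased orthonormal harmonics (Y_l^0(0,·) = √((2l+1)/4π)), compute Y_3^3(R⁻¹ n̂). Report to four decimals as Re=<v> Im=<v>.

Need the full column D^3_{m',3} for m'=−3..3 at α=4.2473, β=2.6471, γ=4.9245.
cos(β/2)=0.244735, sin(β/2)=0.969590
d^3_{-3,3}: single k=6 term ⇒ +0.830862;  D = -0.369458-0.744199i
d^3_{-2,3}: single k=5 term ⇒ +0.513703;  D = +0.513699+0.002201i
d^3_{-1,3}: single k=4 term ⇒ +0.205017;  D = -0.092735+0.182845i
d^3_{0,3}: single k=3 term ⇒ +0.059754;  D = -0.035509-0.048059i
d^3_{1,3}: single k=2 term ⇒ +0.013062;  D = +0.012871-0.002226i
d^3_{2,3}: single k=1 term ⇒ +0.002085;  D = -0.000604+0.001996i
d^3_{3,3}: single k=0 term ⇒ +0.000215;  D = -0.000156-0.000148i
Y_3^{m'}(θ=2.9473,φ=1.3429) and Σ D·Y over m':
  (-0.3695-0.7442i)·(-0.0019+0.0023i)  (+0.5137+0.0022i)·(+0.0336+0.0165i)  (-0.0927+0.1828i)·(+0.0538-0.2318i)  (-0.0355-0.0481i)·(-0.6641+0.0000i)  (+0.0129-0.0022i)·(-0.0538-0.2318i)  (-0.0006+0.0020i)·(+0.0336-0.0165i)  (-0.0002-0.0001i)·(+0.0019+0.0023i)
Y_3^3(R⁻¹ n̂) = +0.079422+0.069531i

Re=0.0794 Im=0.0695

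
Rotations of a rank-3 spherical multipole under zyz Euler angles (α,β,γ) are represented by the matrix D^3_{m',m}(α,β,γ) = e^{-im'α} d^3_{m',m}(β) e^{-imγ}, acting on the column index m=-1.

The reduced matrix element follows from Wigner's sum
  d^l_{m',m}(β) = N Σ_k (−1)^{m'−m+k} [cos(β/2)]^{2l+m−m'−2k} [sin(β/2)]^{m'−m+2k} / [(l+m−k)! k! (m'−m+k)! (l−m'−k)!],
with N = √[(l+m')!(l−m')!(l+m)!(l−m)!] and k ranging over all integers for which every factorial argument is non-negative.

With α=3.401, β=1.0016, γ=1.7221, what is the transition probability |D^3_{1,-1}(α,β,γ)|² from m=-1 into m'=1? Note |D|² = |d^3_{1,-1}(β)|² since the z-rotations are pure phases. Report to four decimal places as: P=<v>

Split into d^3_{1,-1}(β=1.0016) × two z-phases.
c=cos(1.0016/2)=0.877199, s=sin(1.0016/2)=0.480127; N=√[24·2·2·24]=48.000000
k: max(0,(-1)−(1))=0 … min(3+(-1),3−(1))=2
  k=0: (−1)^2·48.0000/(8)·0.8772^4·0.4801^2 = +0.818948
  k=1: (−1)^3·48.0000/(6)·0.8772^2·0.4801^4 = -0.327124
  k=2: (−1)^4·48.0000/(48)·0.8772^0·0.4801^6 = +0.012250
d^3_{1,-1}(1.0016) = +0.818948 -0.327124 +0.012250 = +0.504074
|D^3_{1,-1}|² = |d^3_{1,-1}(β)|² = (+0.504074)² = 0.254091 (the z-rotation phases have unit modulus)

P=0.2541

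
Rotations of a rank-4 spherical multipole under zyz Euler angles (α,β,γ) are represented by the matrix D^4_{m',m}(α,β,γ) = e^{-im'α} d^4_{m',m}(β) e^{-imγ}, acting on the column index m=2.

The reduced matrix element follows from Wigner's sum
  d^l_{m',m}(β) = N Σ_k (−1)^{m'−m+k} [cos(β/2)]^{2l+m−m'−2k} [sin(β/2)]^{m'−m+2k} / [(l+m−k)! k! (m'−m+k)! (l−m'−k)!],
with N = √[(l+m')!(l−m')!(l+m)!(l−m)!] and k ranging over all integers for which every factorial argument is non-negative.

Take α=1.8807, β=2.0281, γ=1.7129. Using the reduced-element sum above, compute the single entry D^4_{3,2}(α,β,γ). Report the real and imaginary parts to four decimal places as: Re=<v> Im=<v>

Split into d^4_{3,2}(β=2.0281) × two z-phases.
Half-angle: c=0.528427, s=0.848979. N=√(5040·1·720·2)=2693.993318
k: max(0,(2)−(3))=0 … min(4+(2),4−(3))=1
  k=0: (−1)^1·2693.9933/(720)·0.5284^7·0.8490^1 = -0.036547
  k=1: (−1)^2·2693.9933/(240)·0.5284^5·0.8490^3 = +0.283009
d^4_{3,2}(2.0281) = -0.036547 +0.283009 = +0.246461
D = (+0.801447+0.598066i)·(+0.246461)·(-0.959884+0.280397i) = -0.230932-0.086101i

Re=-0.2309 Im=-0.0861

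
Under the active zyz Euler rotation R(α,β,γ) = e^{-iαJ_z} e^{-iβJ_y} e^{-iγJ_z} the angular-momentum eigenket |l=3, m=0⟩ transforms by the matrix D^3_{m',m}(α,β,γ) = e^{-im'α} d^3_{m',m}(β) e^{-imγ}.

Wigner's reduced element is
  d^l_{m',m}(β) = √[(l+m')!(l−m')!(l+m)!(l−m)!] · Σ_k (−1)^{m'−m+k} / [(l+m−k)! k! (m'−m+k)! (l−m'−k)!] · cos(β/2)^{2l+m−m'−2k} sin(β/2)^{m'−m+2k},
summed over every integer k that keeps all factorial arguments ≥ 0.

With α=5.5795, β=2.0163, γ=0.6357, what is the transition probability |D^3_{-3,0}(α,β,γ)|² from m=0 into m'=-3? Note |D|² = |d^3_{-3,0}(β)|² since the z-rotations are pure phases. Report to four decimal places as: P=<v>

P=0.1687

First d^3_{-3,0}(β=2.0163), then the phase factors e^{-i(-3)α} and e^{-i(0)γ}:
Half-angle: c=0.533426, s=0.845846. N=√(1·720·6·6)=160.996894
k∈{3} keeps every argument non-negative
  k=3: (−1)^0·160.9969/(36)·0.5334^3·0.8458^3 = +0.410784
d^3_{-3,0}(2.0163) = +0.410784
|D^3_{-3,0}|² = |d^3_{-3,0}(β)|² = (+0.410784)² = 0.168743 (the z-rotation phases have unit modulus)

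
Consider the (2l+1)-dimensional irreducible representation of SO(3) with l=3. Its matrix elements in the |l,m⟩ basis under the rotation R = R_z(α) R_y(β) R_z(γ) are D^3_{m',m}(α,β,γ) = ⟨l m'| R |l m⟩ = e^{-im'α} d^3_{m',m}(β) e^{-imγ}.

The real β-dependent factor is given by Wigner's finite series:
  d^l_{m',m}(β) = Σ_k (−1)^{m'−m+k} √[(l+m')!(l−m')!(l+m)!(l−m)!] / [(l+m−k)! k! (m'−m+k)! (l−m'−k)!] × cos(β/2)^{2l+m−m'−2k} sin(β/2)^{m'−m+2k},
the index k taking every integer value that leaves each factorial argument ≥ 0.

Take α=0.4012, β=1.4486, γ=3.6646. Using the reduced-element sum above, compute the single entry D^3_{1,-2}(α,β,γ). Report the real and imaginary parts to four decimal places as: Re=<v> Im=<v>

First d^3_{1,-2}(β=1.4486), then the phase factors e^{-i(1)α} and e^{-i(-2)γ}:
c=cos(1.4486/2)=0.748963, s=sin(1.4486/2)=0.662611; N=√[24·2·1·120]=75.894664
k: max(0,(-2)−(1))=0 … min(3+(-2),3−(1))=1
  k=0: (−1)^3·75.8947/(12)·0.7490^3·0.6626^3 = -0.773016
  k=1: (−1)^4·75.8947/(24)·0.7490^1·0.6626^5 = +0.302521
d^3_{1,-2}(1.4486) = -0.773016 +0.302521 = -0.470495
D = (+0.920593-0.390523i)·(-0.470495)·(+0.501024+0.865433i) = -0.376025-0.282791i

Re=-0.3760 Im=-0.2828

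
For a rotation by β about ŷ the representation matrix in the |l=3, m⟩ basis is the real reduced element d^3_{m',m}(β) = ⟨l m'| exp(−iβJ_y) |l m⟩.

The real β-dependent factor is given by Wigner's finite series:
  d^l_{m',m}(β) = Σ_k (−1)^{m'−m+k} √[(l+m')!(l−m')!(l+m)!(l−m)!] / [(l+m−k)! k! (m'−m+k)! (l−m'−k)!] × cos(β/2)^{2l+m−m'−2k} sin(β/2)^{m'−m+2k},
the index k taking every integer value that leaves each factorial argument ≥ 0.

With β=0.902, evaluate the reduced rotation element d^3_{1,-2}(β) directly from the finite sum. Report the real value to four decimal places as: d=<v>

d^3_{1,-2}(β=0.902) via Wigner's sum:
Half-angle: c=0.900012, s=0.435866. N=√(24·2·1·120)=75.894664
k: max(0,(-2)−(1))=0 … min(3+(-2),3−(1))=1
  k=0: (−1)^3·75.8947/(12)·0.9000^3·0.4359^3 = -0.381797
  k=1: (−1)^4·75.8947/(24)·0.9000^1·0.4359^5 = +0.044773
d^3_{1,-2}(0.902) = -0.381797 +0.044773 = -0.337025

d=-0.3370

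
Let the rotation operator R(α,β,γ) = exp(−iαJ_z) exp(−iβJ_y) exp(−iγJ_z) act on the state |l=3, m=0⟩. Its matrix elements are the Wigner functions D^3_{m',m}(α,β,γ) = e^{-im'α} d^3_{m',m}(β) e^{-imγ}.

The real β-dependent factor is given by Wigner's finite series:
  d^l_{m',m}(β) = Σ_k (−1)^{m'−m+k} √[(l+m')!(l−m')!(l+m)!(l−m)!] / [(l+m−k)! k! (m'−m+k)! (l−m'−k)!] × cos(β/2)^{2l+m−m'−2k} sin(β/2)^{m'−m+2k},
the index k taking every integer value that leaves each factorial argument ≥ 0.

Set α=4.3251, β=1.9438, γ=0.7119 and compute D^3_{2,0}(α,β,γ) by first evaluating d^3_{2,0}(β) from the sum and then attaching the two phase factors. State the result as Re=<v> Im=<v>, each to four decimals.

D^3_{2,0}(4.3251,1.9438,0.7119) = e^{-i·2·4.3251}·d^3_{2,0}(1.9438)·e^{-i·0·0.7119}. Compute d first:
With c≡cos(β/2)=0.563731 and s≡sin(β/2)=0.825958, N=[120·1·6·6]^{1/2}=65.726707
Admissible k: 0..1 (factorial args all ≥0)
  k=0: (−1)^2·65.7267/(12)·0.5637^4·0.8260^2 = +0.377368
  k=1: (−1)^3·65.7267/(12)·0.5637^2·0.8260^4 = -0.810097
d^3_{2,0}(1.9438) = +0.377368 -0.810097 = -0.432729
Phases: e^{-i·(2)·4.3251}=-0.714716-0.699414i, e^{-i·(0)·0.7119}=+1.000000+0.000000i ⇒ D=+0.309279+0.302657i

Re=0.3093 Im=0.3027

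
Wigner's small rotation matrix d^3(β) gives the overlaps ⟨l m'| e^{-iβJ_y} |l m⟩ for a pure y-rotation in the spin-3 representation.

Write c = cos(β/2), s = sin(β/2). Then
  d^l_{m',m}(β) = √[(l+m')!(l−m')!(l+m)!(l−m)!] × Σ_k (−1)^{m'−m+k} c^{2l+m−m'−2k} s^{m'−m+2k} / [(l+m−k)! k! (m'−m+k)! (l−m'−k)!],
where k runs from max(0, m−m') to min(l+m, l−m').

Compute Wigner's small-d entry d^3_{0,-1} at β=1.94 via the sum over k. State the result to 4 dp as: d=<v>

d=0.1409

d^3_{0,-1}(β=1.94) via Wigner's sum:
With c≡cos(β/2)=0.565300 and s≡sin(β/2)=0.824886, N=[6·6·2·24]^{1/2}=41.569219
k∈{0,1,2} keeps every argument non-negative
  k=0: (−1)^1·41.5692/(12)·0.5653^5·0.8249^1 = -0.164960
  k=1: (−1)^2·41.5692/(4)·0.5653^3·0.8249^3 = +1.053729
  k=2: (−1)^3·41.5692/(12)·0.5653^1·0.8249^5 = -0.747891
d^3_{0,-1}(1.94) = -0.164960 +1.053729 -0.747891 = +0.140879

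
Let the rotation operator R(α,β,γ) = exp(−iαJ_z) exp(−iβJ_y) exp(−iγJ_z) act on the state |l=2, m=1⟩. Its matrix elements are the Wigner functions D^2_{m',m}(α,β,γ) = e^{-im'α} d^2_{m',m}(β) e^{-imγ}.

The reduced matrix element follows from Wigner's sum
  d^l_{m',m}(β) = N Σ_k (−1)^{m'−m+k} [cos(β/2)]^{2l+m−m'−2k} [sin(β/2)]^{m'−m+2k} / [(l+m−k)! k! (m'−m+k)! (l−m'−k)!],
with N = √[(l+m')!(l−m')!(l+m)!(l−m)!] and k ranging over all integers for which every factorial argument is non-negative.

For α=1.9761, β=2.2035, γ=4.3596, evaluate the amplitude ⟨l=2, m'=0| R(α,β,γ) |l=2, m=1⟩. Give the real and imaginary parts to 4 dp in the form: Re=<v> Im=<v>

Split into d^2_{0,1}(β=2.2035) × two z-phases.
With c≡cos(β/2)=0.452036 and s≡sin(β/2)=0.892000, N=[2·2·6·1]^{1/2}=4.898979
Admissible k: 1..2 (factorial args all ≥0)
  k=1: (−1)^0·4.8990/(2)·0.4520^3·0.8920^1 = +0.201818
  k=2: (−1)^1·4.8990/(2)·0.4520^1·0.8920^3 = -0.785856
d^2_{0,1}(2.2035) = +0.201818 -0.785856 = -0.584038
Phases: e^{-i·(0)·1.9761}=+1.000000+0.000000i, e^{-i·(1)·4.3596}=-0.345516+0.938413i ⇒ D=+0.201795-0.548069i

Re=0.2018 Im=-0.5481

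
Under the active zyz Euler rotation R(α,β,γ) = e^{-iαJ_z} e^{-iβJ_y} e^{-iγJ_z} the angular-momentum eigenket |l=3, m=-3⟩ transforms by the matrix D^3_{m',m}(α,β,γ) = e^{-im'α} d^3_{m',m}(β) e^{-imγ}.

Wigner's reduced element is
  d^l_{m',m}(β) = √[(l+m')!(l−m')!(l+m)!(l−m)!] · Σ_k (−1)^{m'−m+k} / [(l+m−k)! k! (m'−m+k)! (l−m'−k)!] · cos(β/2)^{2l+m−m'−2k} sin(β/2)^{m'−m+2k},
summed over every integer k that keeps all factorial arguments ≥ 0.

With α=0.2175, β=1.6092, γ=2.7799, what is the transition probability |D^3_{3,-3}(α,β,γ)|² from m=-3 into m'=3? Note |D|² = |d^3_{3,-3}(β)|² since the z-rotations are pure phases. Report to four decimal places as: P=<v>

P=0.0196

First d^3_{3,-3}(β=1.6092), then the phase factors e^{-i(3)α} and e^{-i(-3)γ}:
c=cos(1.6092/2)=0.693400, s=sin(1.6092/2)=0.720553; N=√[720·1·1·720]=720.000000
k∈{0} keeps every argument non-negative
  k=0: (−1)^6·720.0000/(720)·0.6934^0·0.7206^6 = +0.139958
d^3_{3,-3}(1.6092) = +0.139958
|D^3_{3,-3}|² = |d^3_{3,-3}(β)|² = (+0.139958)² = 0.019588 (the z-rotation phases have unit modulus)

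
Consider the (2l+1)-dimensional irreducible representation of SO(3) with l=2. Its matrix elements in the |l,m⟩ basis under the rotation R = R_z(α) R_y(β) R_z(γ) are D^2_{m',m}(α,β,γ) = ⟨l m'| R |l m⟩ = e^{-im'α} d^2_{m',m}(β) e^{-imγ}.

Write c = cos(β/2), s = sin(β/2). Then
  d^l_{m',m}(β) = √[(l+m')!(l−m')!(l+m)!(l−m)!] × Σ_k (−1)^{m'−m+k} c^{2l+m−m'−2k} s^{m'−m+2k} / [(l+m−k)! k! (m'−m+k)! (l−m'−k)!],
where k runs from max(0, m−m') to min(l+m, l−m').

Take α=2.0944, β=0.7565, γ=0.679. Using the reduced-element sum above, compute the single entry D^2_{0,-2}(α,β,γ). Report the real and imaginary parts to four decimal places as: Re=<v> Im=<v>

Re=0.0609 Im=0.2820

First d^2_{0,-2}(β=0.7565), then the phase factors e^{-i(0)α} and e^{-i(-2)γ}:
Half-angle: c=0.929312, s=0.369295. N=√(2·2·1·24)=9.797959
Admissible k: 0..0 (factorial args all ≥0)
  k=0: (−1)^2·9.7980/(4)·0.9293^2·0.3693^2 = +0.288500
d^2_{0,-2}(0.7565) = +0.288500
D = (+1.000000+0.000000i)·(+0.288500)·(+0.211194+0.977444i) = +0.060929+0.281992i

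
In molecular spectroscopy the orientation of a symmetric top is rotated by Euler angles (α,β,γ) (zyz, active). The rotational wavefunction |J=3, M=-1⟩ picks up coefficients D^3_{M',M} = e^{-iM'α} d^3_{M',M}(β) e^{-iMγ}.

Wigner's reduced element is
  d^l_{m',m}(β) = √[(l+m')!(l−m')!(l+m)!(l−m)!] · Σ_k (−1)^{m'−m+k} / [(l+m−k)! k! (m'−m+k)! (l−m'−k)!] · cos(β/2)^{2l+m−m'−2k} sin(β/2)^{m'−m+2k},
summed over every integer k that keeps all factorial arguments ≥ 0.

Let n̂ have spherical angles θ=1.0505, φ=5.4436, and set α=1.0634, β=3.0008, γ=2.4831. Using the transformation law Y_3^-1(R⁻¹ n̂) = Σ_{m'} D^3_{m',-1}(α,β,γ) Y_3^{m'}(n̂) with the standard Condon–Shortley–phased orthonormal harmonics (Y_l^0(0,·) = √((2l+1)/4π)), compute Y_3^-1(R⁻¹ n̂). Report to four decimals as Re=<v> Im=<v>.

Need the full column D^3_{m',-1} for m'=−3..3 at α=1.0634, β=3.0008, γ=2.4831.
cos(β/2)=0.070338, sin(β/2)=0.997523
d^3_{-3,-1}: single k=2 term ⇒ +0.000094;  D = +0.000077-0.000054i
d^3_{-2,-1}: k∈[1..2] ⇒ +0.000005 -0.002185 = -0.002179;  D = +0.000223+0.002168i
d^3_{-1,-1}: k∈[0..2] ⇒ +0.000000 -0.000195 +0.029392 = +0.029197;  D = -0.026836-0.011502i
d^3_{0,-1}: k∈[0..2] ⇒ -0.000006 +0.003590 -0.240656 = -0.237072;  D = +0.187504-0.145071i
d^3_{1,-1}: k∈[0..2] ⇒ +0.000146 -0.039189 +0.985231 = +0.946188;  D = +0.142422+0.935408i
d^3_{2,-1}: k∈[0..1] ⇒ -0.002185 +0.219688 = +0.217503;  D = +0.203843+0.075867i
d^3_{3,-1}: single k=0 term ⇒ +0.018972;  D = +0.014424-0.012325i
Y_3^{m'}(θ=1.0505,φ=5.4436) and Σ D·Y over m':
  (+0.0001-0.0001i)·(-0.2214+0.1590i)  (+0.0002+0.0022i)·(-0.0414+0.3803i)  (-0.0268-0.0115i)·(+0.0441+0.0492i)  (+0.1875-0.1451i)·(-0.3273+0.0000i)  (+0.1424+0.9354i)·(-0.0441+0.0492i)  (+0.2038+0.0759i)·(-0.0414-0.3803i)  (+0.0144-0.0123i)·(+0.2214+0.1590i)
Y_3^-1(R⁻¹ n̂) = -0.089576-0.069694i

Re=-0.0896 Im=-0.0697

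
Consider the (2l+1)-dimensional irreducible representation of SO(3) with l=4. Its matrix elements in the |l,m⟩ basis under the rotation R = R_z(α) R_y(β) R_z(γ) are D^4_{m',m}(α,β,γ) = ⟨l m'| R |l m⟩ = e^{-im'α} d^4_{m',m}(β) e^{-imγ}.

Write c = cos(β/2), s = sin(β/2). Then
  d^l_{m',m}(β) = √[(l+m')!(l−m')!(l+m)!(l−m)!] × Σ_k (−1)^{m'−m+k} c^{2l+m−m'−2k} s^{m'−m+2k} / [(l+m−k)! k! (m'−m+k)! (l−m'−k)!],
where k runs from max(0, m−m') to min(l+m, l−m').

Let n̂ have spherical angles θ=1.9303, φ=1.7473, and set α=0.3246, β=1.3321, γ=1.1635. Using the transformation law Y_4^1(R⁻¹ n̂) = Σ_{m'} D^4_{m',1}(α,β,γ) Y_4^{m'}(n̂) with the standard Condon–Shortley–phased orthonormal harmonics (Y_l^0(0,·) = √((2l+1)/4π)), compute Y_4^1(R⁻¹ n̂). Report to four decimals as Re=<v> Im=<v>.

Re=0.0719 Im=0.0016

Need the full column D^4_{m',1} for m'=−4..4 at α=0.3246, β=1.3321, γ=1.1635.
cos(β/2)=0.786268, sin(β/2)=0.617885
d^4_{-4,1}: single k=5 term ⇒ +0.327601;  D = +0.324625+0.044059i
d^4_{-3,1}: k∈[4..5] ⇒ +0.736942 -0.273060 = +0.463882;  D = +0.455560-0.087472i
d^4_{-2,1}: k∈[3..5] ⇒ +1.002518 -0.928661 +0.114699 = +0.188557;  D = +0.164164-0.092756i
d^4_{-1,1}: k∈[2..5] ⇒ +0.902070 -1.671227 +0.516035 -0.021245 = -0.274367;  D = -0.183354+0.204104i
d^4_{0,1}: k∈[1..4] ⇒ +0.513356 -1.902145 +1.174674 -0.120904 = -0.335019;  D = -0.132710+0.307613i
d^4_{1,1}: k∈[0..3] ⇒ +0.146072 -1.353106 +1.671227 -0.344023 = +0.120170;  D = +0.009926-0.119759i
d^4_{2,1}: k∈[0..2] ⇒ -0.487012 +1.503777 -0.619107 = +0.397658;  D = -0.095259-0.386079i
d^4_{3,1}: k∈[0..1] ⇒ +0.715996 -0.736942 = -0.020946;  D = +0.011241+0.017673i
d^4_{4,1}: single k=0 term ⇒ -0.530483;  D = +0.412591+0.333437i
Y_4^{m'}(θ=1.9303,φ=1.7473) and Σ D·Y over m':
  (+0.3246+0.0441i)·(+0.2585-0.2204i)  (+0.4556-0.0875i)·(-0.1824-0.3117i)  (+0.1642-0.0928i)·(+0.0367-0.0135i)  (-0.1834+0.2041i)·(-0.0584-0.3272i)  (-0.1327+0.3076i)·(-0.0187+0.0000i)  (+0.0099-0.1198i)·(+0.0584-0.3272i)  (-0.0953-0.3861i)·(+0.0367+0.0135i)  (+0.0112+0.0177i)·(+0.1824-0.3117i)  (+0.4126+0.3334i)·(+0.2585+0.2204i)
Y_4^1(R⁻¹ n̂) = +0.071866+0.001648i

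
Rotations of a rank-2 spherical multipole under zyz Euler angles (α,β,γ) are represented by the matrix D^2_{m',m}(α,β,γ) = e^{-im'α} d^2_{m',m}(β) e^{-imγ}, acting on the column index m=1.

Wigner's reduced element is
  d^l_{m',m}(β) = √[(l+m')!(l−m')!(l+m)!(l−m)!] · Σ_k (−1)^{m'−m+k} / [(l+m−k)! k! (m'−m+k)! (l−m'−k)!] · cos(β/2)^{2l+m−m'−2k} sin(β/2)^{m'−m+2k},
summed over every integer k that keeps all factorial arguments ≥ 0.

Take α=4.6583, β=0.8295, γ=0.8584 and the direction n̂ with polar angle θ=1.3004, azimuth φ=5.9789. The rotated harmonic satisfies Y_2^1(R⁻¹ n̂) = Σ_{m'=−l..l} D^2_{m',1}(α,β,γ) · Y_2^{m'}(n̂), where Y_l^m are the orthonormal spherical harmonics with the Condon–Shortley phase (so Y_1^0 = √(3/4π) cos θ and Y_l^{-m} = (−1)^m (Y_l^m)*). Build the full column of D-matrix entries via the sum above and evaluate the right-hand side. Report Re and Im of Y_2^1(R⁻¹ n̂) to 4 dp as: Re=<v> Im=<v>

Need the full column D^2_{m',1} for m'=−2..2 at α=4.6583, β=0.8295, γ=0.8584.
cos(β/2)=0.915217, sin(β/2)=0.402961
d^2_{-2,1}: single k=3 term ⇒ +0.119769;  D = -0.068043+0.098563i
d^2_{-1,1}: k∈[2..3] ⇒ +0.408034 -0.026367 = +0.381667;  D = -0.301910-0.233496i
d^2_{0,1}: k∈[1..2] ⇒ +0.756678 -0.146686 = +0.609992;  D = +0.398721-0.461640i
d^2_{1,1}: k∈[0..1] ⇒ +0.701611 -0.408034 = +0.293578;  D = +0.211480+0.203628i
d^2_{2,1}: single k=0 term ⇒ -0.617825;  D = +0.451962-0.421234i
Y_2^{m'}(θ=1.3004,φ=5.9789) and Σ D·Y over m':
  (-0.0680+0.0986i)·(+0.2943+0.2051i)  (-0.3019-0.2335i)·(+0.1897+0.0596i)  (+0.3987-0.4616i)·(-0.2479+0.0000i)  (+0.2115+0.2036i)·(-0.1897+0.0596i)  (+0.4520-0.4212i)·(+0.2943-0.2051i)
Y_2^1(R⁻¹ n̂) = -0.188064-0.175494i

Re=-0.1881 Im=-0.1755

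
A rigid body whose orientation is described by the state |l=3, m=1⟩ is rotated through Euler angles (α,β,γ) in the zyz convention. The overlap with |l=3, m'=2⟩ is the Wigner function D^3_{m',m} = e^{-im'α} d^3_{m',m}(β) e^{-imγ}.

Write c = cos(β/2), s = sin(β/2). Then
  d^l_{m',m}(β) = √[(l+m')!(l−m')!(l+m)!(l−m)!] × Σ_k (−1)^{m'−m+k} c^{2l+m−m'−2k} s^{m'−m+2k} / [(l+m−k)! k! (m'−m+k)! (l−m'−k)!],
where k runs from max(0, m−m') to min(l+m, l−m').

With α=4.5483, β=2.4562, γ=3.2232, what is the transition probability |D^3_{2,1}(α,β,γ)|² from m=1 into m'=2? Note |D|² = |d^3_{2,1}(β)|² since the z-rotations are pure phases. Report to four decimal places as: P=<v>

D^3_{2,1}(4.5483,2.4562,3.2232) = e^{-i·2·4.5483}·d^3_{2,1}(2.4562)·e^{-i·1·3.2232}. Compute d first:
Half-angle: c=0.336028, s=0.941852. N=√(120·1·24·2)=75.894664
Admissible k: 0..1 (factorial args all ≥0)
  k=0: (−1)^1·75.8947/(24)·0.3360^5·0.9419^1 = -0.012760
  k=1: (−1)^2·75.8947/(12)·0.3360^3·0.9419^3 = +0.200495
d^3_{2,1}(2.4562) = -0.012760 +0.200495 = +0.187735
|D^3_{2,1}|² = |d^3_{2,1}(β)|² = (+0.187735)² = 0.035244 (the z-rotation phases have unit modulus)

P=0.0352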